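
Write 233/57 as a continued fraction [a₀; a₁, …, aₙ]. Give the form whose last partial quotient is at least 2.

233 = 4*57 + 5
57 = 11*5 + 2
5 = 2*2 + 1
2 = 2*1 + 0  (stop)
So 233/57 = [4; 11, 2, 2].

[4; 11, 2, 2]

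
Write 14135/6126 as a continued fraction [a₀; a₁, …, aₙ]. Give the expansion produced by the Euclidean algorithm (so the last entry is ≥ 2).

[2; 3, 3, 1, 18, 12, 2]

14135 = 2·6126 + 1883
6126 = 3·1883 + 477
1883 = 3·477 + 452
477 = 1·452 + 25
452 = 18·25 + 2
25 = 12·2 + 1
2 = 2·1 + 0  (stop)
So 14135/6126 = [2; 3, 3, 1, 18, 12, 2].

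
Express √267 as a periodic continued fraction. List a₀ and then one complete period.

[16; 2, 1, 15, 1, 2, 32]

a₀ = ⌊√267⌋ = 16.
With m₀=0, d₀=1 and mₖ₊₁ = dₖaₖ − mₖ, dₖ₊₁ = (n − mₖ₊₁²)/dₖ, aₖ₊₁ = ⌊(a₀+mₖ₊₁)/dₖ₊₁⌋:
  k=1: m=16, d=11, a=2
  k=2: m=6, d=21, a=1
  k=3: m=15, d=2, a=15
  k=4: m=15, d=21, a=1
  k=5: m=6, d=11, a=2
  k=6: m=16, d=1, a=32
d=1 and a=2a₀=32 at k=6, so the next step gives (m, d) = (16, 11) again — its k=1 value — and the period has length 6.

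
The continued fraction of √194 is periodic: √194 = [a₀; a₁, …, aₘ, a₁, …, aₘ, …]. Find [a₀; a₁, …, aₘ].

[13; 1, 12, 1, 26]

a₀ = ⌊√194⌋ = 13.
With m₀=0, d₀=1 and mₖ₊₁ = dₖaₖ − mₖ, dₖ₊₁ = (n − mₖ₊₁²)/dₖ, aₖ₊₁ = ⌊(a₀+mₖ₊₁)/dₖ₊₁⌋:
  k=1: m=13, d=25, a=1
  k=2: m=12, d=2, a=12
  k=3: m=12, d=25, a=1
  k=4: m=13, d=1, a=26
d=1 and a=2a₀=26 at k=4, so the next step gives (m, d) = (13, 25) again — its k=1 value — and the period has length 4.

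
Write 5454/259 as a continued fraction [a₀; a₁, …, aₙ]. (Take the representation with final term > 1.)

5454 = 21*259 + 15
259 = 17*15 + 4
15 = 3*4 + 3
4 = 1*3 + 1
3 = 3*1 + 0  (stop)
So 5454/259 = [21; 17, 3, 1, 3].

[21; 17, 3, 1, 3]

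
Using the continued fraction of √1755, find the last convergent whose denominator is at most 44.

√1755 = [41; 1, 8, 3, 8, 1, 82, …] (period length 6).
Convergents:
  p_0/q_0 = 41/1
  p_1/q_1 = 42/1
  p_2/q_2 = 377/9
  p_3/q_3 = 1173/28
  p_4/q_4 = 9761/233
q_3 = 28 ≤ 44 < 233 = q_4, so the answer is 1173/28.

1173/28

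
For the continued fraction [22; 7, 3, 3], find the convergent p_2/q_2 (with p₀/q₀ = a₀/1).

487/22

Using pₖ = aₖpₖ₋₁ + pₖ₋₂, qₖ = aₖqₖ₋₁ + qₖ₋₂ (with p₋₁=1, p₋₂=0, q₋₁=0, q₋₂=1):
  k=0: a=22, p=22, q=1
  k=1: a=7, p=155, q=7
  k=2: a=3, p=487, q=22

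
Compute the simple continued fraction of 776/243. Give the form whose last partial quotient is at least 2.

776 = 3·243 + 47
243 = 5·47 + 8
47 = 5·8 + 7
8 = 1·7 + 1
7 = 7·1 + 0  (stop)
So 776/243 = [3; 5, 5, 1, 7].

[3; 5, 5, 1, 7]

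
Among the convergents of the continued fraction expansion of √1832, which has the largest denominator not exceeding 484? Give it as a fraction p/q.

√1832 = [42; 1, 4, 21, 4, 1, 84, …] (period length 6).
Convergents:
  p_0/q_0 = 42/1
  p_1/q_1 = 43/1
  p_2/q_2 = 214/5
  p_3/q_3 = 4537/106
  p_4/q_4 = 18362/429
  p_5/q_5 = 22899/535
q_4 = 429 ≤ 484 < 535 = q_5, so the answer is 18362/429.

18362/429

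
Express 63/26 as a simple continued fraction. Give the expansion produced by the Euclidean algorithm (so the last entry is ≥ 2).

[2; 2, 2, 1, 3]

63 = 2*26 + 11
26 = 2*11 + 4
11 = 2*4 + 3
4 = 1*3 + 1
3 = 3*1 + 0  (stop)
So 63/26 = [2; 2, 2, 1, 3].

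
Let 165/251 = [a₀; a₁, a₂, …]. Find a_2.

165 = 0·251 + 165   →  a_0 = 0
251 = 1·165 + 86   →  a_1 = 1
165 = 1·86 + 79   →  a_2 = 1

1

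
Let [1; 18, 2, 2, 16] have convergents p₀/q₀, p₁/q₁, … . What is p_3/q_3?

Using pₖ = aₖpₖ₋₁ + pₖ₋₂, qₖ = aₖqₖ₋₁ + qₖ₋₂ (with p₋₁=1, p₋₂=0, q₋₁=0, q₋₂=1):
  k=0: a=1, p=1, q=1
  k=1: a=18, p=19, q=18
  k=2: a=2, p=39, q=37
  k=3: a=2, p=97, q=92

97/92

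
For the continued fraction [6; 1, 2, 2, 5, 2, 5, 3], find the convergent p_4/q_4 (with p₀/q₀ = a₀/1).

255/38

Using pₖ = aₖpₖ₋₁ + pₖ₋₂, qₖ = aₖqₖ₋₁ + qₖ₋₂ (with p₋₁=1, p₋₂=0, q₋₁=0, q₋₂=1):
  k=0: a=6, p=6, q=1
  k=1: a=1, p=7, q=1
  k=2: a=2, p=20, q=3
  k=3: a=2, p=47, q=7
  k=4: a=5, p=255, q=38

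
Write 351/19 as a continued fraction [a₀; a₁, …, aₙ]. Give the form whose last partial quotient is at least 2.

[18; 2, 9]

351 = 18·19 + 9
19 = 2·9 + 1
9 = 9·1 + 0  (stop)
So 351/19 = [18; 2, 9].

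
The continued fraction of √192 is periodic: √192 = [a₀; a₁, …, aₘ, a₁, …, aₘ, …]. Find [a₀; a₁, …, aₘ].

a₀ = ⌊√192⌋ = 13.
With m₀=0, d₀=1 and mₖ₊₁ = dₖaₖ − mₖ, dₖ₊₁ = (n − mₖ₊₁²)/dₖ, aₖ₊₁ = ⌊(a₀+mₖ₊₁)/dₖ₊₁⌋:
  k=1: m=13, d=23, a=1
  k=2: m=10, d=4, a=5
  k=3: m=10, d=23, a=1
  k=4: m=13, d=1, a=26
d=1 and a=2a₀=26 at k=4, so the next step gives (m, d) = (13, 23) again — its k=1 value — and the period has length 4.

[13; 1, 5, 1, 26]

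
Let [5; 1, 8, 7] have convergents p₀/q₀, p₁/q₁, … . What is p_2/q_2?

53/9

Using pₖ = aₖpₖ₋₁ + pₖ₋₂, qₖ = aₖqₖ₋₁ + qₖ₋₂ (with p₋₁=1, p₋₂=0, q₋₁=0, q₋₂=1):
  k=0: a=5, p=5, q=1
  k=1: a=1, p=6, q=1
  k=2: a=8, p=53, q=9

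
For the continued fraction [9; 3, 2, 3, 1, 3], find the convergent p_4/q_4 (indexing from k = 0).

Using pₖ = aₖpₖ₋₁ + pₖ₋₂, qₖ = aₖqₖ₋₁ + qₖ₋₂ (with p₋₁=1, p₋₂=0, q₋₁=0, q₋₂=1):
  k=0: a=9, p=9, q=1
  k=1: a=3, p=28, q=3
  k=2: a=2, p=65, q=7
  k=3: a=3, p=223, q=24
  k=4: a=1, p=288, q=31

288/31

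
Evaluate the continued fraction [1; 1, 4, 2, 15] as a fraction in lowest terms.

309/170

Fold from the inside: start with 15/1.
  2 + 1/15 = 31/15
  4 + 15/31 = 139/31
  1 + 31/139 = 170/139
  1 + 139/170 = 309/170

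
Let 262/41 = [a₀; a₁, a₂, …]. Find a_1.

262 = 6·41 + 16   →  a_0 = 6
41 = 2·16 + 9   →  a_1 = 2

2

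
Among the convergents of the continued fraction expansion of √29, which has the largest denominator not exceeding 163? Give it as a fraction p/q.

727/135

√29 = [5; 2, 1, 1, 2, 10, …] (period length 5).
Convergents:
  p_0/q_0 = 5/1
  p_1/q_1 = 11/2
  p_2/q_2 = 16/3
  p_3/q_3 = 27/5
  p_4/q_4 = 70/13
  p_5/q_5 = 727/135
  p_6/q_6 = 1524/283
q_5 = 135 ≤ 163 < 283 = q_6, so the answer is 727/135.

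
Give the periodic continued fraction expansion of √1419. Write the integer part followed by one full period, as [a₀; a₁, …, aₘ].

[37; 1, 2, 37, 2, 1, 74]

a₀ = ⌊√1419⌋ = 37.
With m₀=0, d₀=1 and mₖ₊₁ = dₖaₖ − mₖ, dₖ₊₁ = (n − mₖ₊₁²)/dₖ, aₖ₊₁ = ⌊(a₀+mₖ₊₁)/dₖ₊₁⌋:
  k=1: m=37, d=50, a=1
  k=2: m=13, d=25, a=2
  k=3: m=37, d=2, a=37
  k=4: m=37, d=25, a=2
  k=5: m=13, d=50, a=1
  k=6: m=37, d=1, a=74
d=1 and a=2a₀=74 at k=6, so the next step gives (m, d) = (37, 50) again — its k=1 value — and the period has length 6.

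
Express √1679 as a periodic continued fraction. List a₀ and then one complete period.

a₀ = ⌊√1679⌋ = 40.

[40; 1, 39, 1, 80]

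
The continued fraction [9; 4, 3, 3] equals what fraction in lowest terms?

397/43

Fold from the inside: start with 3/1.
  3 + 1/3 = 10/3
  4 + 3/10 = 43/10
  9 + 10/43 = 397/43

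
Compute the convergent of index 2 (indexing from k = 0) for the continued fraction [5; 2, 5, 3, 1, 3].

Using pₖ = aₖpₖ₋₁ + pₖ₋₂, qₖ = aₖqₖ₋₁ + qₖ₋₂ (with p₋₁=1, p₋₂=0, q₋₁=0, q₋₂=1):
  k=0: a=5, p=5, q=1
  k=1: a=2, p=11, q=2
  k=2: a=5, p=60, q=11

60/11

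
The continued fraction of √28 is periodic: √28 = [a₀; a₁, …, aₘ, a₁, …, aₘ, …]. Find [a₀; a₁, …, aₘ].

a₀ = ⌊√28⌋ = 5.
With m₀=0, d₀=1 and mₖ₊₁ = dₖaₖ − mₖ, dₖ₊₁ = (n − mₖ₊₁²)/dₖ, aₖ₊₁ = ⌊(a₀+mₖ₊₁)/dₖ₊₁⌋:
  k=1: m=5, d=3, a=3
  k=2: m=4, d=4, a=2
  k=3: m=4, d=3, a=3
  k=4: m=5, d=1, a=10
d=1 and a=2a₀=10 at k=4, so the next step gives (m, d) = (5, 3) again — its k=1 value — and the period has length 4.

[5; 3, 2, 3, 10]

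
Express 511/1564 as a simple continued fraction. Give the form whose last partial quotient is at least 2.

511 = 0*1564 + 511
1564 = 3*511 + 31
511 = 16*31 + 15
31 = 2*15 + 1
15 = 15*1 + 0  (stop)
So 511/1564 = [0; 3, 16, 2, 15].

[0; 3, 16, 2, 15]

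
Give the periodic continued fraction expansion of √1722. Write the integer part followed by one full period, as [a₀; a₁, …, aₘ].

[41; 2, 82]

a₀ = ⌊√1722⌋ = 41.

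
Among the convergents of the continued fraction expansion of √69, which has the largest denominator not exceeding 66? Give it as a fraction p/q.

√69 = [8; 3, 3, 1, 4, 1, 3, 3, 16, …] (period length 8).
Convergents:
  p_0/q_0 = 8/1
  p_1/q_1 = 25/3
  p_2/q_2 = 83/10
  p_3/q_3 = 108/13
  p_4/q_4 = 515/62
  p_5/q_5 = 623/75
q_4 = 62 ≤ 66 < 75 = q_5, so the answer is 515/62.

515/62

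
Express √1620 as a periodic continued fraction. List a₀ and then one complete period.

[40; 4, 80]

a₀ = ⌊√1620⌋ = 40.
With m₀=0, d₀=1 and mₖ₊₁ = dₖaₖ − mₖ, dₖ₊₁ = (n − mₖ₊₁²)/dₖ, aₖ₊₁ = ⌊(a₀+mₖ₊₁)/dₖ₊₁⌋:
  k=1: m=40, d=20, a=4
  k=2: m=40, d=1, a=80
d=1 and a=2a₀=80 at k=2, so the next step gives (m, d) = (40, 20) again — its k=1 value — and the period has length 2.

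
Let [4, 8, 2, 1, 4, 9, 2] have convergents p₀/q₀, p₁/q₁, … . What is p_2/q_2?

Using pₖ = aₖpₖ₋₁ + pₖ₋₂, qₖ = aₖqₖ₋₁ + qₖ₋₂ (with p₋₁=1, p₋₂=0, q₋₁=0, q₋₂=1):
  k=0: a=4, p=4, q=1
  k=1: a=8, p=33, q=8
  k=2: a=2, p=70, q=17

70/17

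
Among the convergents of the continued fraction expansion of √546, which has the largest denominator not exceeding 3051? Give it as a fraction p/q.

65707/2812

√546 = [23; 2, 1, 2, 1, 2, 46, …] (period length 6).
Convergents:
  p_0/q_0 = 23/1
  p_1/q_1 = 47/2
  p_2/q_2 = 70/3
  p_3/q_3 = 187/8
  p_4/q_4 = 257/11
  p_5/q_5 = 701/30
  p_6/q_6 = 32503/1391
  p_7/q_7 = 65707/2812
  p_8/q_8 = 98210/4203
q_7 = 2812 ≤ 3051 < 4203 = q_8, so the answer is 65707/2812.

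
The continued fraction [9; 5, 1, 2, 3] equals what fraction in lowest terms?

523/57

Using pₖ = aₖpₖ₋₁ + pₖ₋₂ and qₖ = aₖqₖ₋₁ + qₖ₋₂:
  k=0: a=9, p=9, q=1
  k=1: a=5, p=46, q=5
  k=2: a=1, p=55, q=6
  k=3: a=2, p=156, q=17
  k=4: a=3, p=523, q=57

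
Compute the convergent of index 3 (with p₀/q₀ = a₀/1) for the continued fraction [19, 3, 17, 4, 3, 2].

Using pₖ = aₖpₖ₋₁ + pₖ₋₂, qₖ = aₖqₖ₋₁ + qₖ₋₂ (with p₋₁=1, p₋₂=0, q₋₁=0, q₋₂=1):
  k=0: a=19, p=19, q=1
  k=1: a=3, p=58, q=3
  k=2: a=17, p=1005, q=52
  k=3: a=4, p=4078, q=211

4078/211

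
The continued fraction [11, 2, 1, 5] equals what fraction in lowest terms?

Using pₖ = aₖpₖ₋₁ + pₖ₋₂ and qₖ = aₖqₖ₋₁ + qₖ₋₂:
  k=0: a=11, p=11, q=1
  k=1: a=2, p=23, q=2
  k=2: a=1, p=34, q=3
  k=3: a=5, p=193, q=17

193/17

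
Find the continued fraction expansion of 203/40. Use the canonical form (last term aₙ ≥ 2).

[5; 13, 3]

203 = 5*40 + 3
40 = 13*3 + 1
3 = 3*1 + 0  (stop)
So 203/40 = [5; 13, 3].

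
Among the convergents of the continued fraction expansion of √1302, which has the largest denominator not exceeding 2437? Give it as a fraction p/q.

√1302 = [36; 12, 72, …] (period length 2).
Convergents:
  p_0/q_0 = 36/1
  p_1/q_1 = 433/12
  p_2/q_2 = 31212/865
  p_3/q_3 = 374977/10392
q_2 = 865 ≤ 2437 < 10392 = q_3, so the answer is 31212/865.

31212/865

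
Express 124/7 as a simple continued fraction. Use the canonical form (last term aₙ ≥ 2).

124 = 17·7 + 5
7 = 1·5 + 2
5 = 2·2 + 1
2 = 2·1 + 0  (stop)
So 124/7 = [17; 1, 2, 2].

[17; 1, 2, 2]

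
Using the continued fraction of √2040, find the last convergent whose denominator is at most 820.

√2040 = [45; 6, 90, …] (period length 2).
Convergents:
  p_0/q_0 = 45/1
  p_1/q_1 = 271/6
  p_2/q_2 = 24435/541
  p_3/q_3 = 146881/3252
q_2 = 541 ≤ 820 < 3252 = q_3, so the answer is 24435/541.

24435/541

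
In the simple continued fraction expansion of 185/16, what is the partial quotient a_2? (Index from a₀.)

1

185 = 11·16 + 9   →  a_0 = 11
16 = 1·9 + 7   →  a_1 = 1
9 = 1·7 + 2   →  a_2 = 1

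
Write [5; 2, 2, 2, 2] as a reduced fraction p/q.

Using pₖ = aₖpₖ₋₁ + pₖ₋₂ and qₖ = aₖqₖ₋₁ + qₖ₋₂:
  k=0: a=5, p=5, q=1
  k=1: a=2, p=11, q=2
  k=2: a=2, p=27, q=5
  k=3: a=2, p=65, q=12
  k=4: a=2, p=157, q=29

157/29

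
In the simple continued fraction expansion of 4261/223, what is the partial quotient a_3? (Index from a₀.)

4261 = 19·223 + 24   →  a_0 = 19
223 = 9·24 + 7   →  a_1 = 9
24 = 3·7 + 3   →  a_2 = 3
7 = 2·3 + 1   →  a_3 = 2

2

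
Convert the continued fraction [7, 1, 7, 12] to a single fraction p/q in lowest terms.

764/97

Fold from the inside: start with 12/1.
  7 + 1/12 = 85/12
  1 + 12/85 = 97/85
  7 + 85/97 = 764/97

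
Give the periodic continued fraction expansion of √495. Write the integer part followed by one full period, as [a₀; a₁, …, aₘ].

[22; 4, 44]

a₀ = ⌊√495⌋ = 22.
With m₀=0, d₀=1 and mₖ₊₁ = dₖaₖ − mₖ, dₖ₊₁ = (n − mₖ₊₁²)/dₖ, aₖ₊₁ = ⌊(a₀+mₖ₊₁)/dₖ₊₁⌋:
  k=1: m=22, d=11, a=4
  k=2: m=22, d=1, a=44
d=1 and a=2a₀=44 at k=2, so the next step gives (m, d) = (22, 11) again — its k=1 value — and the period has length 2.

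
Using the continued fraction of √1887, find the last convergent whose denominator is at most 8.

√1887 = [43; 2, 3, 1, 1, 1, 3, 2, 86, …] (period length 8).
Convergents:
  p_0/q_0 = 43/1
  p_1/q_1 = 87/2
  p_2/q_2 = 304/7
  p_3/q_3 = 391/9
q_2 = 7 ≤ 8 < 9 = q_3, so the answer is 304/7.

304/7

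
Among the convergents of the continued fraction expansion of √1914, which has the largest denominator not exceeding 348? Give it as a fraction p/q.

√1914 = [43; 1, 2, 1, 86, …] (period length 4).
Convergents:
  p_0/q_0 = 43/1
  p_1/q_1 = 44/1
  p_2/q_2 = 131/3
  p_3/q_3 = 175/4
  p_4/q_4 = 15181/347
  p_5/q_5 = 15356/351
q_4 = 347 ≤ 348 < 351 = q_5, so the answer is 15181/347.

15181/347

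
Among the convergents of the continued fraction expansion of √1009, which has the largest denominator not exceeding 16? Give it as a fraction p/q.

413/13

√1009 = [31; 1, 3, 3, 1, 62, …] (period length 5).
Convergents:
  p_0/q_0 = 31/1
  p_1/q_1 = 32/1
  p_2/q_2 = 127/4
  p_3/q_3 = 413/13
  p_4/q_4 = 540/17
q_3 = 13 ≤ 16 < 17 = q_4, so the answer is 413/13.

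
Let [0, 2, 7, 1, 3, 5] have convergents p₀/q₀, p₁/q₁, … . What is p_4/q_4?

Using pₖ = aₖpₖ₋₁ + pₖ₋₂, qₖ = aₖqₖ₋₁ + qₖ₋₂ (with p₋₁=1, p₋₂=0, q₋₁=0, q₋₂=1):
  k=0: a=0, p=0, q=1
  k=1: a=2, p=1, q=2
  k=2: a=7, p=7, q=15
  k=3: a=1, p=8, q=17
  k=4: a=3, p=31, q=66

31/66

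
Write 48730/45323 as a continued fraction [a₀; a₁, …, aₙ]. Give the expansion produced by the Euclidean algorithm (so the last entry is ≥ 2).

48730 = 1×45323 + 3407
45323 = 13×3407 + 1032
3407 = 3×1032 + 311
1032 = 3×311 + 99
311 = 3×99 + 14
99 = 7×14 + 1
14 = 14×1 + 0  (stop)
So 48730/45323 = [1; 13, 3, 3, 3, 7, 14].

[1; 13, 3, 3, 3, 7, 14]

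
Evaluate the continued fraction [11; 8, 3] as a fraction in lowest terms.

Fold from the inside: start with 3/1.
  8 + 1/3 = 25/3
  11 + 3/25 = 278/25

278/25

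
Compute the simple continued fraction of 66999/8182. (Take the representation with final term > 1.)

[8; 5, 3, 3, 3, 2, 6, 3]

66999 = 8*8182 + 1543
8182 = 5*1543 + 467
1543 = 3*467 + 142
467 = 3*142 + 41
142 = 3*41 + 19
41 = 2*19 + 3
19 = 6*3 + 1
3 = 3*1 + 0  (stop)
So 66999/8182 = [8; 5, 3, 3, 3, 2, 6, 3].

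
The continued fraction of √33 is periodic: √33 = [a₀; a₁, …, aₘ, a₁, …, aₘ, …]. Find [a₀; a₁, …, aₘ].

[5; 1, 2, 1, 10]

a₀ = ⌊√33⌋ = 5.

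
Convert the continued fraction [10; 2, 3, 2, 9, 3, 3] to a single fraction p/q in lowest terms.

Using pₖ = aₖpₖ₋₁ + pₖ₋₂ and qₖ = aₖqₖ₋₁ + qₖ₋₂:
  k=0: a=10, p=10, q=1
  k=1: a=2, p=21, q=2
  k=2: a=3, p=73, q=7
  k=3: a=2, p=167, q=16
  k=4: a=9, p=1576, q=151
  k=5: a=3, p=4895, q=469
  k=6: a=3, p=16261, q=1558

16261/1558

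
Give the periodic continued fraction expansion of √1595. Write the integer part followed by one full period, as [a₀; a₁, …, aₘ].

a₀ = ⌊√1595⌋ = 39.
With m₀=0, d₀=1 and mₖ₊₁ = dₖaₖ − mₖ, dₖ₊₁ = (n − mₖ₊₁²)/dₖ, aₖ₊₁ = ⌊(a₀+mₖ₊₁)/dₖ₊₁⌋:
  k=1: m=39, d=74, a=1
  k=2: m=35, d=5, a=14
  k=3: m=35, d=74, a=1
  k=4: m=39, d=1, a=78
d=1 and a=2a₀=78 at k=4, so the next step gives (m, d) = (39, 74) again — its k=1 value — and the period has length 4.

[39; 1, 14, 1, 78]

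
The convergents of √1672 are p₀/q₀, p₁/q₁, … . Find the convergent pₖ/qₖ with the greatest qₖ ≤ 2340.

√1672 = [40; 1, 8, 10, 8, 1, 80, …] (period length 6).
Convergents:
  p_0/q_0 = 40/1
  p_1/q_1 = 41/1
  p_2/q_2 = 368/9
  p_3/q_3 = 3721/91
  p_4/q_4 = 30136/737
  p_5/q_5 = 33857/828
  p_6/q_6 = 2738696/66977
q_5 = 828 ≤ 2340 < 66977 = q_6, so the answer is 33857/828.

33857/828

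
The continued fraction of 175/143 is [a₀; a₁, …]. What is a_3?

7

175 = 1·143 + 32   →  a_0 = 1
143 = 4·32 + 15   →  a_1 = 4
32 = 2·15 + 2   →  a_2 = 2
15 = 7·2 + 1   →  a_3 = 7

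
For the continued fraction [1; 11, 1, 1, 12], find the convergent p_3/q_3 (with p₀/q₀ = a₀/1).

25/23

Using pₖ = aₖpₖ₋₁ + pₖ₋₂, qₖ = aₖqₖ₋₁ + qₖ₋₂ (with p₋₁=1, p₋₂=0, q₋₁=0, q₋₂=1):
  k=0: a=1, p=1, q=1
  k=1: a=11, p=12, q=11
  k=2: a=1, p=13, q=12
  k=3: a=1, p=25, q=23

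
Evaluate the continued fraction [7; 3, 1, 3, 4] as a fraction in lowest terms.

465/64

Fold from the inside: start with 4/1.
  3 + 1/4 = 13/4
  1 + 4/13 = 17/13
  3 + 13/17 = 64/17
  7 + 17/64 = 465/64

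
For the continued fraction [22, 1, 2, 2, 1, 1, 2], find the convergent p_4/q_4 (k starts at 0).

227/10

Using pₖ = aₖpₖ₋₁ + pₖ₋₂, qₖ = aₖqₖ₋₁ + qₖ₋₂ (with p₋₁=1, p₋₂=0, q₋₁=0, q₋₂=1):
  k=0: a=22, p=22, q=1
  k=1: a=1, p=23, q=1
  k=2: a=2, p=68, q=3
  k=3: a=2, p=159, q=7
  k=4: a=1, p=227, q=10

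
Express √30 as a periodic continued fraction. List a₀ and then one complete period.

a₀ = ⌊√30⌋ = 5.
With m₀=0, d₀=1 and mₖ₊₁ = dₖaₖ − mₖ, dₖ₊₁ = (n − mₖ₊₁²)/dₖ, aₖ₊₁ = ⌊(a₀+mₖ₊₁)/dₖ₊₁⌋:
  k=1: m=5, d=5, a=2
  k=2: m=5, d=1, a=10
d=1 and a=2a₀=10 at k=2, so the next step gives (m, d) = (5, 5) again — its k=1 value — and the period has length 2.

[5; 2, 10]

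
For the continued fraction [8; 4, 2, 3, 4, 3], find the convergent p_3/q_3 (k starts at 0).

255/31

Using pₖ = aₖpₖ₋₁ + pₖ₋₂, qₖ = aₖqₖ₋₁ + qₖ₋₂ (with p₋₁=1, p₋₂=0, q₋₁=0, q₋₂=1):
  k=0: a=8, p=8, q=1
  k=1: a=4, p=33, q=4
  k=2: a=2, p=74, q=9
  k=3: a=3, p=255, q=31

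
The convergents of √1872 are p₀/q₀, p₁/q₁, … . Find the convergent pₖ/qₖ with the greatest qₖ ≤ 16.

649/15

√1872 = [43; 3, 1, 3, 86, …] (period length 4).
Convergents:
  p_0/q_0 = 43/1
  p_1/q_1 = 130/3
  p_2/q_2 = 173/4
  p_3/q_3 = 649/15
  p_4/q_4 = 55987/1294
q_3 = 15 ≤ 16 < 1294 = q_4, so the answer is 649/15.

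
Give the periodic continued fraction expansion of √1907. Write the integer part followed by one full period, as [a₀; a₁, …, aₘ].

a₀ = ⌊√1907⌋ = 43.

[43; 1, 2, 43, 2, 1, 86]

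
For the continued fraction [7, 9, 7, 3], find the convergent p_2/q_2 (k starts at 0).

Using pₖ = aₖpₖ₋₁ + pₖ₋₂, qₖ = aₖqₖ₋₁ + qₖ₋₂ (with p₋₁=1, p₋₂=0, q₋₁=0, q₋₂=1):
  k=0: a=7, p=7, q=1
  k=1: a=9, p=64, q=9
  k=2: a=7, p=455, q=64

455/64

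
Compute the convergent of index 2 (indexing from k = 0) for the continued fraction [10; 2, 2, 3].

52/5

Using pₖ = aₖpₖ₋₁ + pₖ₋₂, qₖ = aₖqₖ₋₁ + qₖ₋₂ (with p₋₁=1, p₋₂=0, q₋₁=0, q₋₂=1):
  k=0: a=10, p=10, q=1
  k=1: a=2, p=21, q=2
  k=2: a=2, p=52, q=5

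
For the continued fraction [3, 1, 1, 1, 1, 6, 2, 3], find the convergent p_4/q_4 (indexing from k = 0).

Using pₖ = aₖpₖ₋₁ + pₖ₋₂, qₖ = aₖqₖ₋₁ + qₖ₋₂ (with p₋₁=1, p₋₂=0, q₋₁=0, q₋₂=1):
  k=0: a=3, p=3, q=1
  k=1: a=1, p=4, q=1
  k=2: a=1, p=7, q=2
  k=3: a=1, p=11, q=3
  k=4: a=1, p=18, q=5

18/5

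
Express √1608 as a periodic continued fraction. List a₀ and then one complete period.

[40; 10, 80]

a₀ = ⌊√1608⌋ = 40.
With m₀=0, d₀=1 and mₖ₊₁ = dₖaₖ − mₖ, dₖ₊₁ = (n − mₖ₊₁²)/dₖ, aₖ₊₁ = ⌊(a₀+mₖ₊₁)/dₖ₊₁⌋:
  k=1: m=40, d=8, a=10
  k=2: m=40, d=1, a=80
d=1 and a=2a₀=80 at k=2, so the next step gives (m, d) = (40, 8) again — its k=1 value — and the period has length 2.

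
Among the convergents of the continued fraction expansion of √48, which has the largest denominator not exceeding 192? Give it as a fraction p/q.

√48 = [6; 1, 12, …] (period length 2).
Convergents:
  p_0/q_0 = 6/1
  p_1/q_1 = 7/1
  p_2/q_2 = 90/13
  p_3/q_3 = 97/14
  p_4/q_4 = 1254/181
  p_5/q_5 = 1351/195
q_4 = 181 ≤ 192 < 195 = q_5, so the answer is 1254/181.

1254/181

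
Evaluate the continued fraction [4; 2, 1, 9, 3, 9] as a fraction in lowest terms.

Using pₖ = aₖpₖ₋₁ + pₖ₋₂ and qₖ = aₖqₖ₋₁ + qₖ₋₂:
  k=0: a=4, p=4, q=1
  k=1: a=2, p=9, q=2
  k=2: a=1, p=13, q=3
  k=3: a=9, p=126, q=29
  k=4: a=3, p=391, q=90
  k=5: a=9, p=3645, q=839

3645/839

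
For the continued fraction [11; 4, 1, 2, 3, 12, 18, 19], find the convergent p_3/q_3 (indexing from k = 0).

157/14

Using pₖ = aₖpₖ₋₁ + pₖ₋₂, qₖ = aₖqₖ₋₁ + qₖ₋₂ (with p₋₁=1, p₋₂=0, q₋₁=0, q₋₂=1):
  k=0: a=11, p=11, q=1
  k=1: a=4, p=45, q=4
  k=2: a=1, p=56, q=5
  k=3: a=2, p=157, q=14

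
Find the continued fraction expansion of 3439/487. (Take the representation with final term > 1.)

[7; 16, 4, 3, 2]

3439 = 7*487 + 30
487 = 16*30 + 7
30 = 4*7 + 2
7 = 3*2 + 1
2 = 2*1 + 0  (stop)
So 3439/487 = [7; 16, 4, 3, 2].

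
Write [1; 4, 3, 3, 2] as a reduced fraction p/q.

122/99

Fold from the inside: start with 2/1.
  3 + 1/2 = 7/2
  3 + 2/7 = 23/7
  4 + 7/23 = 99/23
  1 + 23/99 = 122/99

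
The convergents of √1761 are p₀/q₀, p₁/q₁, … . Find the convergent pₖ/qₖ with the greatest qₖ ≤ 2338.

√1761 = [41; 1, 26, 1, 82, …] (period length 4).
Convergents:
  p_0/q_0 = 41/1
  p_1/q_1 = 42/1
  p_2/q_2 = 1133/27
  p_3/q_3 = 1175/28
  p_4/q_4 = 97483/2323
  p_5/q_5 = 98658/2351
q_4 = 2323 ≤ 2338 < 2351 = q_5, so the answer is 97483/2323.

97483/2323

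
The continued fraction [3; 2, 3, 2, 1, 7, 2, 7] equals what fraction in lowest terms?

9673/2816

Using pₖ = aₖpₖ₋₁ + pₖ₋₂ and qₖ = aₖqₖ₋₁ + qₖ₋₂:
  k=0: a=3, p=3, q=1
  k=1: a=2, p=7, q=2
  k=2: a=3, p=24, q=7
  k=3: a=2, p=55, q=16
  k=4: a=1, p=79, q=23
  k=5: a=7, p=608, q=177
  k=6: a=2, p=1295, q=377
  k=7: a=7, p=9673, q=2816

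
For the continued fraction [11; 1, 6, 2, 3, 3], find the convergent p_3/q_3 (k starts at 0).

178/15

Using pₖ = aₖpₖ₋₁ + pₖ₋₂, qₖ = aₖqₖ₋₁ + qₖ₋₂ (with p₋₁=1, p₋₂=0, q₋₁=0, q₋₂=1):
  k=0: a=11, p=11, q=1
  k=1: a=1, p=12, q=1
  k=2: a=6, p=83, q=7
  k=3: a=2, p=178, q=15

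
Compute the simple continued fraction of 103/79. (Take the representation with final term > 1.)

103 = 1·79 + 24
79 = 3·24 + 7
24 = 3·7 + 3
7 = 2·3 + 1
3 = 3·1 + 0  (stop)
So 103/79 = [1; 3, 3, 2, 3].

[1; 3, 3, 2, 3]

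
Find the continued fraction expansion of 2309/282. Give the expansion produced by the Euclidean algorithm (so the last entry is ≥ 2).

[8; 5, 3, 8, 2]

2309 = 8×282 + 53
282 = 5×53 + 17
53 = 3×17 + 2
17 = 8×2 + 1
2 = 2×1 + 0  (stop)
So 2309/282 = [8; 5, 3, 8, 2].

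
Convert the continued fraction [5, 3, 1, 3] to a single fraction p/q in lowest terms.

79/15

Using pₖ = aₖpₖ₋₁ + pₖ₋₂ and qₖ = aₖqₖ₋₁ + qₖ₋₂:
  k=0: a=5, p=5, q=1
  k=1: a=3, p=16, q=3
  k=2: a=1, p=21, q=4
  k=3: a=3, p=79, q=15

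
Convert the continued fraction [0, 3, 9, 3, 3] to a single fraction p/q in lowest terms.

93/289

Fold from the inside: start with 3/1.
  3 + 1/3 = 10/3
  9 + 3/10 = 93/10
  3 + 10/93 = 289/93
  0 + 93/289 = 93/289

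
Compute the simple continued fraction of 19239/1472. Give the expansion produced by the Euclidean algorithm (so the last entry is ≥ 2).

[13; 14, 3, 2, 3, 4]

19239 = 13·1472 + 103
1472 = 14·103 + 30
103 = 3·30 + 13
30 = 2·13 + 4
13 = 3·4 + 1
4 = 4·1 + 0  (stop)
So 19239/1472 = [13; 14, 3, 2, 3, 4].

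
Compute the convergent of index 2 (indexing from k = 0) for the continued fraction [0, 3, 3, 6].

3/10

Using pₖ = aₖpₖ₋₁ + pₖ₋₂, qₖ = aₖqₖ₋₁ + qₖ₋₂ (with p₋₁=1, p₋₂=0, q₋₁=0, q₋₂=1):
  k=0: a=0, p=0, q=1
  k=1: a=3, p=1, q=3
  k=2: a=3, p=3, q=10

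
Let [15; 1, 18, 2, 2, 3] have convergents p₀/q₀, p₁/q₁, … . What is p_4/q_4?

Using pₖ = aₖpₖ₋₁ + pₖ₋₂, qₖ = aₖqₖ₋₁ + qₖ₋₂ (with p₋₁=1, p₋₂=0, q₋₁=0, q₋₂=1):
  k=0: a=15, p=15, q=1
  k=1: a=1, p=16, q=1
  k=2: a=18, p=303, q=19
  k=3: a=2, p=622, q=39
  k=4: a=2, p=1547, q=97

1547/97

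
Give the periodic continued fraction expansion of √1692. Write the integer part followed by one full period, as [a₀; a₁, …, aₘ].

[41; 7, 2, 7, 82]

a₀ = ⌊√1692⌋ = 41.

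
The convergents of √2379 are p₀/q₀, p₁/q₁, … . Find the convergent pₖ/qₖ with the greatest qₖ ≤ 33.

1512/31

√2379 = [48; 1, 3, 2, 3, 1, 96, …] (period length 6).
Convergents:
  p_0/q_0 = 48/1
  p_1/q_1 = 49/1
  p_2/q_2 = 195/4
  p_3/q_3 = 439/9
  p_4/q_4 = 1512/31
  p_5/q_5 = 1951/40
q_4 = 31 ≤ 33 < 40 = q_5, so the answer is 1512/31.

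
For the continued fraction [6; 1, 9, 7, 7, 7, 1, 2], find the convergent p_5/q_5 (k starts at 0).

Using pₖ = aₖpₖ₋₁ + pₖ₋₂, qₖ = aₖqₖ₋₁ + qₖ₋₂ (with p₋₁=1, p₋₂=0, q₋₁=0, q₋₂=1):
  k=0: a=6, p=6, q=1
  k=1: a=1, p=7, q=1
  k=2: a=9, p=69, q=10
  k=3: a=7, p=490, q=71
  k=4: a=7, p=3499, q=507
  k=5: a=7, p=24983, q=3620

24983/3620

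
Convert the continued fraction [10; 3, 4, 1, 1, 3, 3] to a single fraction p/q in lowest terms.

3485/338

Using pₖ = aₖpₖ₋₁ + pₖ₋₂ and qₖ = aₖqₖ₋₁ + qₖ₋₂:
  k=0: a=10, p=10, q=1
  k=1: a=3, p=31, q=3
  k=2: a=4, p=134, q=13
  k=3: a=1, p=165, q=16
  k=4: a=1, p=299, q=29
  k=5: a=3, p=1062, q=103
  k=6: a=3, p=3485, q=338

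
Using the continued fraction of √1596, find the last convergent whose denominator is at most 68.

799/20

√1596 = [39; 1, 18, 1, 78, …] (period length 4).
Convergents:
  p_0/q_0 = 39/1
  p_1/q_1 = 40/1
  p_2/q_2 = 759/19
  p_3/q_3 = 799/20
  p_4/q_4 = 63081/1579
q_3 = 20 ≤ 68 < 1579 = q_4, so the answer is 799/20.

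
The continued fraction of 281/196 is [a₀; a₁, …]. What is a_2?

281 = 1·196 + 85   →  a_0 = 1
196 = 2·85 + 26   →  a_1 = 2
85 = 3·26 + 7   →  a_2 = 3

3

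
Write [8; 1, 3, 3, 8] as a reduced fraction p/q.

Fold from the inside: start with 8/1.
  3 + 1/8 = 25/8
  3 + 8/25 = 83/25
  1 + 25/83 = 108/83
  8 + 83/108 = 947/108

947/108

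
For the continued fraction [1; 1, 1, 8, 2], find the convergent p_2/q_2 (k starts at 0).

Using pₖ = aₖpₖ₋₁ + pₖ₋₂, qₖ = aₖqₖ₋₁ + qₖ₋₂ (with p₋₁=1, p₋₂=0, q₋₁=0, q₋₂=1):
  k=0: a=1, p=1, q=1
  k=1: a=1, p=2, q=1
  k=2: a=1, p=3, q=2

3/2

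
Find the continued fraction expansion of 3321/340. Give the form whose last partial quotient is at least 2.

[9; 1, 3, 3, 3, 2, 3]

3321 = 9×340 + 261
340 = 1×261 + 79
261 = 3×79 + 24
79 = 3×24 + 7
24 = 3×7 + 3
7 = 2×3 + 1
3 = 3×1 + 0  (stop)
So 3321/340 = [9; 1, 3, 3, 3, 2, 3].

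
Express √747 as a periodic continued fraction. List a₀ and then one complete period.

[27; 3, 54]

a₀ = ⌊√747⌋ = 27.
With m₀=0, d₀=1 and mₖ₊₁ = dₖaₖ − mₖ, dₖ₊₁ = (n − mₖ₊₁²)/dₖ, aₖ₊₁ = ⌊(a₀+mₖ₊₁)/dₖ₊₁⌋:
  k=1: m=27, d=18, a=3
  k=2: m=27, d=1, a=54
d=1 and a=2a₀=54 at k=2, so the next step gives (m, d) = (27, 18) again — its k=1 value — and the period has length 2.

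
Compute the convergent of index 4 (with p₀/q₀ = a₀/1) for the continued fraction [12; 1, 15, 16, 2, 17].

6857/530

Using pₖ = aₖpₖ₋₁ + pₖ₋₂, qₖ = aₖqₖ₋₁ + qₖ₋₂ (with p₋₁=1, p₋₂=0, q₋₁=0, q₋₂=1):
  k=0: a=12, p=12, q=1
  k=1: a=1, p=13, q=1
  k=2: a=15, p=207, q=16
  k=3: a=16, p=3325, q=257
  k=4: a=2, p=6857, q=530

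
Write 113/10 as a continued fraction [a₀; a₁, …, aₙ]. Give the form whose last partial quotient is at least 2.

[11; 3, 3]

113 = 11*10 + 3
10 = 3*3 + 1
3 = 3*1 + 0  (stop)
So 113/10 = [11; 3, 3].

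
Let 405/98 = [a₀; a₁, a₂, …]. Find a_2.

1

405 = 4·98 + 13   →  a_0 = 4
98 = 7·13 + 7   →  a_1 = 7
13 = 1·7 + 6   →  a_2 = 1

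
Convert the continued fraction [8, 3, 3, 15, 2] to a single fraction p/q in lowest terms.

Fold from the inside: start with 2/1.
  15 + 1/2 = 31/2
  3 + 2/31 = 95/31
  3 + 31/95 = 316/95
  8 + 95/316 = 2623/316

2623/316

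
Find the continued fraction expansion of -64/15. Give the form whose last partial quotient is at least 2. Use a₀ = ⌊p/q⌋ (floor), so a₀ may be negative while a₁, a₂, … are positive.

[-5; 1, 2, 1, 3]

-64 = -5*15 + 11
15 = 1*11 + 4
11 = 2*4 + 3
4 = 1*3 + 1
3 = 3*1 + 0  (stop)
So -64/15 = [-5; 1, 2, 1, 3].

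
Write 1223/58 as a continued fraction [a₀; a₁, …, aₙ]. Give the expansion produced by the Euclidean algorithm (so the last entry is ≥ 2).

[21; 11, 1, 1, 2]

1223 = 21×58 + 5
58 = 11×5 + 3
5 = 1×3 + 2
3 = 1×2 + 1
2 = 2×1 + 0  (stop)
So 1223/58 = [21; 11, 1, 1, 2].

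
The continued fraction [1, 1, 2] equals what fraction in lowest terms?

Fold from the inside: start with 2/1.
  1 + 1/2 = 3/2
  1 + 2/3 = 5/3

5/3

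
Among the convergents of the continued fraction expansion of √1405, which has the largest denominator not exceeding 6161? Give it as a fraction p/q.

167513/4469

√1405 = [37; 2, 14, 2, 74, …] (period length 4).
Convergents:
  p_0/q_0 = 37/1
  p_1/q_1 = 75/2
  p_2/q_2 = 1087/29
  p_3/q_3 = 2249/60
  p_4/q_4 = 167513/4469
  p_5/q_5 = 337275/8998
q_4 = 4469 ≤ 6161 < 8998 = q_5, so the answer is 167513/4469.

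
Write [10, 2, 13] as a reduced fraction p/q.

283/27

Fold from the inside: start with 13/1.
  2 + 1/13 = 27/13
  10 + 13/27 = 283/27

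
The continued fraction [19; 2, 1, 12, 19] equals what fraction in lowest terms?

14023/725

Fold from the inside: start with 19/1.
  12 + 1/19 = 229/19
  1 + 19/229 = 248/229
  2 + 229/248 = 725/248
  19 + 248/725 = 14023/725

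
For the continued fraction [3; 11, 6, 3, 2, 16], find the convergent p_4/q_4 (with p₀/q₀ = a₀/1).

Using pₖ = aₖpₖ₋₁ + pₖ₋₂, qₖ = aₖqₖ₋₁ + qₖ₋₂ (with p₋₁=1, p₋₂=0, q₋₁=0, q₋₂=1):
  k=0: a=3, p=3, q=1
  k=1: a=11, p=34, q=11
  k=2: a=6, p=207, q=67
  k=3: a=3, p=655, q=212
  k=4: a=2, p=1517, q=491

1517/491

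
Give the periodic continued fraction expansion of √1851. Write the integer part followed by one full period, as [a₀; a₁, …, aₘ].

a₀ = ⌊√1851⌋ = 43.
With m₀=0, d₀=1 and mₖ₊₁ = dₖaₖ − mₖ, dₖ₊₁ = (n − mₖ₊₁²)/dₖ, aₖ₊₁ = ⌊(a₀+mₖ₊₁)/dₖ₊₁⌋:
  k=1: m=43, d=2, a=43
  k=2: m=43, d=1, a=86
d=1 and a=2a₀=86 at k=2, so the next step gives (m, d) = (43, 2) again — its k=1 value — and the period has length 2.

[43; 43, 86]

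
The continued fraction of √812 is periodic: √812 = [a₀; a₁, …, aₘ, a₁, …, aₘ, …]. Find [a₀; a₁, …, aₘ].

[28; 2, 56]

a₀ = ⌊√812⌋ = 28.
With m₀=0, d₀=1 and mₖ₊₁ = dₖaₖ − mₖ, dₖ₊₁ = (n − mₖ₊₁²)/dₖ, aₖ₊₁ = ⌊(a₀+mₖ₊₁)/dₖ₊₁⌋:
  k=1: m=28, d=28, a=2
  k=2: m=28, d=1, a=56
d=1 and a=2a₀=56 at k=2, so the next step gives (m, d) = (28, 28) again — its k=1 value — and the period has length 2.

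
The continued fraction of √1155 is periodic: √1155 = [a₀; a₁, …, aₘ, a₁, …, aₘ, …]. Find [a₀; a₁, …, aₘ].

[33; 1, 66]

a₀ = ⌊√1155⌋ = 33.
With m₀=0, d₀=1 and mₖ₊₁ = dₖaₖ − mₖ, dₖ₊₁ = (n − mₖ₊₁²)/dₖ, aₖ₊₁ = ⌊(a₀+mₖ₊₁)/dₖ₊₁⌋:
  k=1: m=33, d=66, a=1
  k=2: m=33, d=1, a=66
d=1 and a=2a₀=66 at k=2, so the next step gives (m, d) = (33, 66) again — its k=1 value — and the period has length 2.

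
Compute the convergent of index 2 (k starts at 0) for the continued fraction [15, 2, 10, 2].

Using pₖ = aₖpₖ₋₁ + pₖ₋₂, qₖ = aₖqₖ₋₁ + qₖ₋₂ (with p₋₁=1, p₋₂=0, q₋₁=0, q₋₂=1):
  k=0: a=15, p=15, q=1
  k=1: a=2, p=31, q=2
  k=2: a=10, p=325, q=21

325/21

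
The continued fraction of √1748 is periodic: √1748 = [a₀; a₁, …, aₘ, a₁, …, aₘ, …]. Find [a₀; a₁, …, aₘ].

a₀ = ⌊√1748⌋ = 41.
With m₀=0, d₀=1 and mₖ₊₁ = dₖaₖ − mₖ, dₖ₊₁ = (n − mₖ₊₁²)/dₖ, aₖ₊₁ = ⌊(a₀+mₖ₊₁)/dₖ₊₁⌋:
  k=1: m=41, d=67, a=1
  k=2: m=26, d=16, a=4
  k=3: m=38, d=19, a=4
  k=4: m=38, d=16, a=4
  k=5: m=26, d=67, a=1
  k=6: m=41, d=1, a=82
d=1 and a=2a₀=82 at k=6, so the next step gives (m, d) = (41, 67) again — its k=1 value — and the period has length 6.

[41; 1, 4, 4, 4, 1, 82]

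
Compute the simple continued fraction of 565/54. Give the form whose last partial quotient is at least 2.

[10; 2, 6, 4]

565 = 10*54 + 25
54 = 2*25 + 4
25 = 6*4 + 1
4 = 4*1 + 0  (stop)
So 565/54 = [10; 2, 6, 4].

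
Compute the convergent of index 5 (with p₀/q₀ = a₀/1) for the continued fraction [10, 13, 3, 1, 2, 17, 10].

25541/2535

Using pₖ = aₖpₖ₋₁ + pₖ₋₂, qₖ = aₖqₖ₋₁ + qₖ₋₂ (with p₋₁=1, p₋₂=0, q₋₁=0, q₋₂=1):
  k=0: a=10, p=10, q=1
  k=1: a=13, p=131, q=13
  k=2: a=3, p=403, q=40
  k=3: a=1, p=534, q=53
  k=4: a=2, p=1471, q=146
  k=5: a=17, p=25541, q=2535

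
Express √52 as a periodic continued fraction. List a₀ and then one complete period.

[7; 4, 1, 2, 1, 4, 14]

a₀ = ⌊√52⌋ = 7.
With m₀=0, d₀=1 and mₖ₊₁ = dₖaₖ − mₖ, dₖ₊₁ = (n − mₖ₊₁²)/dₖ, aₖ₊₁ = ⌊(a₀+mₖ₊₁)/dₖ₊₁⌋:
  k=1: m=7, d=3, a=4
  k=2: m=5, d=9, a=1
  k=3: m=4, d=4, a=2
  k=4: m=4, d=9, a=1
  k=5: m=5, d=3, a=4
  k=6: m=7, d=1, a=14
d=1 and a=2a₀=14 at k=6, so the next step gives (m, d) = (7, 3) again — its k=1 value — and the period has length 6.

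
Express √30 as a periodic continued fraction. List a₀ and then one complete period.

[5; 2, 10]

a₀ = ⌊√30⌋ = 5.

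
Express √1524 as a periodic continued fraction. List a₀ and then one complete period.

[39; 26, 78]

a₀ = ⌊√1524⌋ = 39.
With m₀=0, d₀=1 and mₖ₊₁ = dₖaₖ − mₖ, dₖ₊₁ = (n − mₖ₊₁²)/dₖ, aₖ₊₁ = ⌊(a₀+mₖ₊₁)/dₖ₊₁⌋:
  k=1: m=39, d=3, a=26
  k=2: m=39, d=1, a=78
d=1 and a=2a₀=78 at k=2, so the next step gives (m, d) = (39, 3) again — its k=1 value — and the period has length 2.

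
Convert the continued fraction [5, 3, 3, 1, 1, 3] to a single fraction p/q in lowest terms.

435/82

Using pₖ = aₖpₖ₋₁ + pₖ₋₂ and qₖ = aₖqₖ₋₁ + qₖ₋₂:
  k=0: a=5, p=5, q=1
  k=1: a=3, p=16, q=3
  k=2: a=3, p=53, q=10
  k=3: a=1, p=69, q=13
  k=4: a=1, p=122, q=23
  k=5: a=3, p=435, q=82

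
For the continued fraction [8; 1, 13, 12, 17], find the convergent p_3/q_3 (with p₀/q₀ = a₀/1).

1509/169

Using pₖ = aₖpₖ₋₁ + pₖ₋₂, qₖ = aₖqₖ₋₁ + qₖ₋₂ (with p₋₁=1, p₋₂=0, q₋₁=0, q₋₂=1):
  k=0: a=8, p=8, q=1
  k=1: a=1, p=9, q=1
  k=2: a=13, p=125, q=14
  k=3: a=12, p=1509, q=169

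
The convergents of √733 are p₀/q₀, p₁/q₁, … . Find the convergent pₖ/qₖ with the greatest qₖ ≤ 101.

731/27

√733 = [27; 13, 1, 1, 13, 54, …] (period length 5).
Convergents:
  p_0/q_0 = 27/1
  p_1/q_1 = 352/13
  p_2/q_2 = 379/14
  p_3/q_3 = 731/27
  p_4/q_4 = 9882/365
q_3 = 27 ≤ 101 < 365 = q_4, so the answer is 731/27.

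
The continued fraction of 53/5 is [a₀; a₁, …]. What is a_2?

1

53 = 10·5 + 3   →  a_0 = 10
5 = 1·3 + 2   →  a_1 = 1
3 = 1·2 + 1   →  a_2 = 1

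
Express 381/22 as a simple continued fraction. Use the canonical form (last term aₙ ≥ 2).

381 = 17·22 + 7
22 = 3·7 + 1
7 = 7·1 + 0  (stop)
So 381/22 = [17; 3, 7].

[17; 3, 7]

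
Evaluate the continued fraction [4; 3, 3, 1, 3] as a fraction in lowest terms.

Fold from the inside: start with 3/1.
  1 + 1/3 = 4/3
  3 + 3/4 = 15/4
  3 + 4/15 = 49/15
  4 + 15/49 = 211/49

211/49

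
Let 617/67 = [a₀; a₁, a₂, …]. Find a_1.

4

617 = 9·67 + 14   →  a_0 = 9
67 = 4·14 + 11   →  a_1 = 4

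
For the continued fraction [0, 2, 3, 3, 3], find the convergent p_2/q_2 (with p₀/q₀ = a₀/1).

3/7

Using pₖ = aₖpₖ₋₁ + pₖ₋₂, qₖ = aₖqₖ₋₁ + qₖ₋₂ (with p₋₁=1, p₋₂=0, q₋₁=0, q₋₂=1):
  k=0: a=0, p=0, q=1
  k=1: a=2, p=1, q=2
  k=2: a=3, p=3, q=7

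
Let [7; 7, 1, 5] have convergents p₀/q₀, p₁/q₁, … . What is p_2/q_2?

57/8

Using pₖ = aₖpₖ₋₁ + pₖ₋₂, qₖ = aₖqₖ₋₁ + qₖ₋₂ (with p₋₁=1, p₋₂=0, q₋₁=0, q₋₂=1):
  k=0: a=7, p=7, q=1
  k=1: a=7, p=50, q=7
  k=2: a=1, p=57, q=8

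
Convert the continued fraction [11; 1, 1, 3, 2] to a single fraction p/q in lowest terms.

Using pₖ = aₖpₖ₋₁ + pₖ₋₂ and qₖ = aₖqₖ₋₁ + qₖ₋₂:
  k=0: a=11, p=11, q=1
  k=1: a=1, p=12, q=1
  k=2: a=1, p=23, q=2
  k=3: a=3, p=81, q=7
  k=4: a=2, p=185, q=16

185/16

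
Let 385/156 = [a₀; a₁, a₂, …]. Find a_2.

7

385 = 2·156 + 73   →  a_0 = 2
156 = 2·73 + 10   →  a_1 = 2
73 = 7·10 + 3   →  a_2 = 7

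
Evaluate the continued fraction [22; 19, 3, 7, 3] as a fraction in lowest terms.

Fold from the inside: start with 3/1.
  7 + 1/3 = 22/3
  3 + 3/22 = 69/22
  19 + 22/69 = 1333/69
  22 + 69/1333 = 29395/1333

29395/1333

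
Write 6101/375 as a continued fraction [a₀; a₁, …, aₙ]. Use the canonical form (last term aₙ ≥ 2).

6101 = 16*375 + 101
375 = 3*101 + 72
101 = 1*72 + 29
72 = 2*29 + 14
29 = 2*14 + 1
14 = 14*1 + 0  (stop)
So 6101/375 = [16; 3, 1, 2, 2, 14].

[16; 3, 1, 2, 2, 14]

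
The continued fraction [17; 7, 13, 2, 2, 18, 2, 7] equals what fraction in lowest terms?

2299735/134163

Fold from the inside: start with 7/1.
  2 + 1/7 = 15/7
  18 + 7/15 = 277/15
  2 + 15/277 = 569/277
  2 + 277/569 = 1415/569
  13 + 569/1415 = 18964/1415
  7 + 1415/18964 = 134163/18964
  17 + 18964/134163 = 2299735/134163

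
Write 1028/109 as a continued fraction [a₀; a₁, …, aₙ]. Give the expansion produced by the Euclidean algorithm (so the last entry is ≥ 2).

1028 = 9×109 + 47
109 = 2×47 + 15
47 = 3×15 + 2
15 = 7×2 + 1
2 = 2×1 + 0  (stop)
So 1028/109 = [9; 2, 3, 7, 2].

[9; 2, 3, 7, 2]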